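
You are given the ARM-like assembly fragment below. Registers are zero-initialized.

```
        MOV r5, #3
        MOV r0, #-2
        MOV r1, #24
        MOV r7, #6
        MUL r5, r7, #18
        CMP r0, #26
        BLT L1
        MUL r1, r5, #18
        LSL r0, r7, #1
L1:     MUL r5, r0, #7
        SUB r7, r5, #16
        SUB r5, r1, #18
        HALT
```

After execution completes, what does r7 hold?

-30

after MOV r5, #3: r5=3
after MOV r0, #-2: r0=-2
after MOV r1, #24: r1=24
after MOV r7, #6: r7=6
after MUL r5, r7, #18: r5=6*18=108
CMP r0, #26  (cmp -2,26)
BLT L1: taken
after MUL r5, r0, #7: r5=(-2)*7=-14
after SUB r7, r5, #16: r7=(-14)-16=-30
after SUB r5, r1, #18: r5=24-18=6
halt.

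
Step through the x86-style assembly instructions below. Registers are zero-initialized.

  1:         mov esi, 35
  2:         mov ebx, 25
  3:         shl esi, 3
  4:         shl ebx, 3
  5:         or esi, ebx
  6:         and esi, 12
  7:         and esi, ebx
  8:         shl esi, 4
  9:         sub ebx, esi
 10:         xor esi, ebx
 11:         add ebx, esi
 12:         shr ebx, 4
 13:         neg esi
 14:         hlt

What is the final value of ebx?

esi=35
ebx=25
esi=35<<3=280
ebx=25<<3=200
esi=280|200=472
esi=472&12=8
esi=8&200=8
esi=8<<4=128
ebx=200-128=72
esi=128^72=200
ebx=72+200=272
ebx=272>>4=17
esi=-(200)=-200
halt.

17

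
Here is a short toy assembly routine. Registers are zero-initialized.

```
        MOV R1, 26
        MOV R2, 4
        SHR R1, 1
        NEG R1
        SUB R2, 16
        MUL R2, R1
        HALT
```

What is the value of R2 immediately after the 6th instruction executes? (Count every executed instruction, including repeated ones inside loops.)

after MOV R1, 26: R1=26
after MOV R2, 4: R2=4
after SHR R1, 1: R1=26>>1=13
after NEG R1: R1=-(13)=-13
after SUB R2, 16: R2=4-16=-12
after MUL R2, R1: R2=(-12)*(-13)=156
After step 6: R2 = 156.

156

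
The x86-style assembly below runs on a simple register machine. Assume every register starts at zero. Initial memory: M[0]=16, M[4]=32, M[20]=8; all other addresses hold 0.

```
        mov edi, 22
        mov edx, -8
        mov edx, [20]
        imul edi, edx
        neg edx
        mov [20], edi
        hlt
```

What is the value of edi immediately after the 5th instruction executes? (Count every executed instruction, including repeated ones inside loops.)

edi=22
edx=-8
edx=M[20]=8
edi=22*8=176
edx=-(8)=-8
After step 5: edi = 176.

176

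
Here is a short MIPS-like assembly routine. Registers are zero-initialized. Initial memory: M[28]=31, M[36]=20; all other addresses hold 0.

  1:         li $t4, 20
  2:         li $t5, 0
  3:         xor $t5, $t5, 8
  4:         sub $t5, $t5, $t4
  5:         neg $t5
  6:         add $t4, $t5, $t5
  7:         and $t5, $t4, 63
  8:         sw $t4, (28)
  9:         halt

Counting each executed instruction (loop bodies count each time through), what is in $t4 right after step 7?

24

$t4=20
$t5=0
$t5=0^8=8
$t5=8-20=-12
$t5=-(-12)=12
$t4=12+12=24
$t5=24&63=24
After step 7: $t4 = 24.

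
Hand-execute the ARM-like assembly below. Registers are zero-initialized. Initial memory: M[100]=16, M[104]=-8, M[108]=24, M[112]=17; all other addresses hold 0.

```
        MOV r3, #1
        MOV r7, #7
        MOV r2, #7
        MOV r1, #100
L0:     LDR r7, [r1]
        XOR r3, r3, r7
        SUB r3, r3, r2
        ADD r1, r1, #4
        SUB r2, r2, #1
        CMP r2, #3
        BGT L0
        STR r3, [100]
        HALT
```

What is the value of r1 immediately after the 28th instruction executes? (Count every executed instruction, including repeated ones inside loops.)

112

r3=1
r7=7
r2=7
r1=100
r7=M[100]=16
r3=1^16=17
r3=17-7=10
r1=100+4=104
r2=7-1=6
CMP r2, #3  (cmp 6,3)
BGT L0: taken
r7=M[104]=-8
r3=10^(-8)=-14
r3=(-14)-6=-20
r1=104+4=108
r2=6-1=5
CMP r2, #3  (cmp 5,3)
BGT L0: taken
r7=M[108]=24
r3=(-20)^24=-12
r3=(-12)-5=-17
r1=108+4=112
r2=5-1=4
CMP r2, #3  (cmp 4,3)
BGT L0: taken
r7=M[112]=17
r3=(-17)^17=-2
r3=(-2)-4=-6
After step 28: r1 = 112.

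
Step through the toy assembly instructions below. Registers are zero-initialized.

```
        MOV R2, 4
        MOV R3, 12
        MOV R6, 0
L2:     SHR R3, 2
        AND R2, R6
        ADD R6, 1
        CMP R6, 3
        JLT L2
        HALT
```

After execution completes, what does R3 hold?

0

after MOV R2, 4: R2=4
after MOV R3, 12: R3=12
after MOV R6, 0: R6=0
after SHR R3, 2: R3=12>>2=3
after AND R2, R6: R2=4&0=0
after ADD R6, 1: R6=0+1=1
CMP R6, 3  (cmp 1,3)
JLT L2: taken
after SHR R3, 2: R3=3>>2=0
after AND R2, R6: R2=0&1=0
after ADD R6, 1: R6=1+1=2
CMP R6, 3  (cmp 2,3)
JLT L2: taken
after SHR R3, 2: R3=0>>2=0
after AND R2, R6: R2=0&2=0
after ADD R6, 1: R6=2+1=3
CMP R6, 3  (cmp 3,3)
JLT L2: not taken
halt.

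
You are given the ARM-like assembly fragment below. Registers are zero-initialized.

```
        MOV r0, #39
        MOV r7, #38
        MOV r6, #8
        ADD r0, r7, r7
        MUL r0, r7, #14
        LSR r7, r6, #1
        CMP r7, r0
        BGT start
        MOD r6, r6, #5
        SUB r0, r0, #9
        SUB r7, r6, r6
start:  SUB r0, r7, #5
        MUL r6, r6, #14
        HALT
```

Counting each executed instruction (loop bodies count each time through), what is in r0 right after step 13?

-5

r0=39
r7=38
r6=8
r0=38+38=76
r0=38*14=532
r7=8>>1=4
CMP r7, r0  (cmp 4,532)
BGT start: not taken
r6=8%5=3
r0=532-9=523
r7=3-3=0
r0=0-5=-5
r6=3*14=42
After step 13: r0 = -5.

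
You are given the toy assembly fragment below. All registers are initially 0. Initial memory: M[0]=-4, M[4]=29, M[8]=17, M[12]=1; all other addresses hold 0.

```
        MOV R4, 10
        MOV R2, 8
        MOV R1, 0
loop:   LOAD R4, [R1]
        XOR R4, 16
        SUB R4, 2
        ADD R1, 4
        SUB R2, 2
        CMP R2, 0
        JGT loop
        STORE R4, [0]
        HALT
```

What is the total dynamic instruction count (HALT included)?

33

R4=10
R2=8
R1=0
R4=M[0]=-4
R4=(-4)^16=-20
R4=(-20)-2=-22
R1=0+4=4
R2=8-2=6
CMP R2, 0  (cmp 6,0)
JGT loop: taken
R4=M[4]=29
R4=29^16=13
R4=13-2=11
R1=4+4=8
R2=6-2=4
CMP R2, 0  (cmp 4,0)
JGT loop: taken
R4=M[8]=17
R4=17^16=1
R4=1-2=-1
R1=8+4=12
R2=4-2=2
CMP R2, 0  (cmp 2,0)
JGT loop: taken
R4=M[12]=1
R4=1^16=17
R4=17-2=15
R1=12+4=16
R2=2-2=0
CMP R2, 0  (cmp 0,0)
JGT loop: not taken
STORE R4, [0] → M[0]=15
halt.
Total executed instructions: 33.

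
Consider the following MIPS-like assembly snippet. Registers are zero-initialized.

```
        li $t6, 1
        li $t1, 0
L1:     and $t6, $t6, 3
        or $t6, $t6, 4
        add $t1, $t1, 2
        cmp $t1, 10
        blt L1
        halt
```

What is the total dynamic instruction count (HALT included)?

28

$t6=1
$t1=0
$t6=1&3=1
$t6=1|4=5
$t1=0+2=2
cmp $t1, 10  (cmp 2,10)
blt L1: taken
$t6=5&3=1
$t6=1|4=5
$t1=2+2=4
cmp $t1, 10  (cmp 4,10)
blt L1: taken
$t6=5&3=1
$t6=1|4=5
$t1=4+2=6
cmp $t1, 10  (cmp 6,10)
blt L1: taken
$t6=5&3=1
$t6=1|4=5
$t1=6+2=8
cmp $t1, 10  (cmp 8,10)
blt L1: taken
$t6=5&3=1
$t6=1|4=5
$t1=8+2=10
cmp $t1, 10  (cmp 10,10)
blt L1: not taken
halt.
Total executed instructions: 28.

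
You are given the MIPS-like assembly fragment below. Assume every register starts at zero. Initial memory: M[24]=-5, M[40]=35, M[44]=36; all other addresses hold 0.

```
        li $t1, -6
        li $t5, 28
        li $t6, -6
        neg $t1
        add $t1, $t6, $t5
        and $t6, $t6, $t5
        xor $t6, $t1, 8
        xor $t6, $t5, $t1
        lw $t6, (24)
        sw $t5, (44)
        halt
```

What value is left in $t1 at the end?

li $t1, -6 → $t1=-6
li $t5, 28 → $t5=28
li $t6, -6 → $t6=-6
neg $t1 → $t1=-(-6)=6
add $t1, $t6, $t5 → $t1=(-6)+28=22
and $t6, $t6, $t5 → $t6=(-6)&28=24
xor $t6, $t1, 8 → $t6=22^8=30
xor $t6, $t5, $t1 → $t6=28^22=10
lw $t6, (24) → $t6=M[24]=-5
sw $t5, (44) → M[44]=28
halt.

22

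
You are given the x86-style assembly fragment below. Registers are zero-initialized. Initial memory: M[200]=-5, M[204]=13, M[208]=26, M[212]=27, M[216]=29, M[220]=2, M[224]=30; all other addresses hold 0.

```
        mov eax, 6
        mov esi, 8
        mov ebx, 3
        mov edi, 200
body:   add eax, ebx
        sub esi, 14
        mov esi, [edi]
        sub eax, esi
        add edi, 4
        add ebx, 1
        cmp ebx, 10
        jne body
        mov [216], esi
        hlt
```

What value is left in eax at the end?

eax=6
esi=8
ebx=3
edi=200
eax=6+3=9
esi=8-14=-6
esi=M[200]=-5
eax=9-(-5)=14
edi=200+4=204
ebx=3+1=4
cmp ebx, 10  (cmp 4,10)
jne body: taken
eax=14+4=18
esi=(-5)-14=-19
esi=M[204]=13
eax=18-13=5
edi=204+4=208
ebx=4+1=5
cmp ebx, 10  (cmp 5,10)
jne body: taken
eax=5+5=10
esi=13-14=-1
esi=M[208]=26
eax=10-26=-16
edi=208+4=212
ebx=5+1=6
cmp ebx, 10  (cmp 6,10)
jne body: taken
eax=(-16)+6=-10
esi=26-14=12
esi=M[212]=27
eax=(-10)-27=-37
edi=212+4=216
ebx=6+1=7
cmp ebx, 10  (cmp 7,10)
jne body: taken
eax=(-37)+7=-30
esi=27-14=13
esi=M[216]=29
eax=(-30)-29=-59
edi=216+4=220
ebx=7+1=8
cmp ebx, 10  (cmp 8,10)
jne body: taken
eax=(-59)+8=-51
esi=29-14=15
esi=M[220]=2
eax=(-51)-2=-53
edi=220+4=224
ebx=8+1=9
cmp ebx, 10  (cmp 9,10)
jne body: taken
eax=(-53)+9=-44
esi=2-14=-12
esi=M[224]=30
eax=(-44)-30=-74
edi=224+4=228
ebx=9+1=10
cmp ebx, 10  (cmp 10,10)
jne body: not taken
mov [216], esi → M[216]=30
halt.

-74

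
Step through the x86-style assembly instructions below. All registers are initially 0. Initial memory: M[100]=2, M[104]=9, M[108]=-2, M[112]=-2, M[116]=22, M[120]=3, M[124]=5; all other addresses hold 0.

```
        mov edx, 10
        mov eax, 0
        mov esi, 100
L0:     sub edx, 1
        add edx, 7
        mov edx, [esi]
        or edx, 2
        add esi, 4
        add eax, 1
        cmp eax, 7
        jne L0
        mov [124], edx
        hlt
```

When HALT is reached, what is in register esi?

128

mov edx, 10 → edx=10
mov eax, 0 → eax=0
mov esi, 100 → esi=100
sub edx, 1 → edx=10-1=9
add edx, 7 → edx=9+7=16
mov edx, [esi] → edx=M[100]=2
or edx, 2 → edx=2|2=2
add esi, 4 → esi=100+4=104
add eax, 1 → eax=0+1=1
cmp eax, 7  (cmp 1,7)
jne L0: taken
sub edx, 1 → edx=2-1=1
add edx, 7 → edx=1+7=8
mov edx, [esi] → edx=M[104]=9
or edx, 2 → edx=9|2=11
add esi, 4 → esi=104+4=108
add eax, 1 → eax=1+1=2
cmp eax, 7  (cmp 2,7)
jne L0: taken
sub edx, 1 → edx=11-1=10
add edx, 7 → edx=10+7=17
mov edx, [esi] → edx=M[108]=-2
or edx, 2 → edx=(-2)|2=-2
add esi, 4 → esi=108+4=112
add eax, 1 → eax=2+1=3
cmp eax, 7  (cmp 3,7)
jne L0: taken
sub edx, 1 → edx=(-2)-1=-3
add edx, 7 → edx=(-3)+7=4
mov edx, [esi] → edx=M[112]=-2
or edx, 2 → edx=(-2)|2=-2
add esi, 4 → esi=112+4=116
add eax, 1 → eax=3+1=4
cmp eax, 7  (cmp 4,7)
jne L0: taken
sub edx, 1 → edx=(-2)-1=-3
add edx, 7 → edx=(-3)+7=4
mov edx, [esi] → edx=M[116]=22
or edx, 2 → edx=22|2=22
add esi, 4 → esi=116+4=120
add eax, 1 → eax=4+1=5
cmp eax, 7  (cmp 5,7)
jne L0: taken
sub edx, 1 → edx=22-1=21
add edx, 7 → edx=21+7=28
mov edx, [esi] → edx=M[120]=3
or edx, 2 → edx=3|2=3
add esi, 4 → esi=120+4=124
add eax, 1 → eax=5+1=6
cmp eax, 7  (cmp 6,7)
jne L0: taken
sub edx, 1 → edx=3-1=2
add edx, 7 → edx=2+7=9
mov edx, [esi] → edx=M[124]=5
or edx, 2 → edx=5|2=7
add esi, 4 → esi=124+4=128
add eax, 1 → eax=6+1=7
cmp eax, 7  (cmp 7,7)
jne L0: not taken
mov [124], edx → M[124]=7
halt.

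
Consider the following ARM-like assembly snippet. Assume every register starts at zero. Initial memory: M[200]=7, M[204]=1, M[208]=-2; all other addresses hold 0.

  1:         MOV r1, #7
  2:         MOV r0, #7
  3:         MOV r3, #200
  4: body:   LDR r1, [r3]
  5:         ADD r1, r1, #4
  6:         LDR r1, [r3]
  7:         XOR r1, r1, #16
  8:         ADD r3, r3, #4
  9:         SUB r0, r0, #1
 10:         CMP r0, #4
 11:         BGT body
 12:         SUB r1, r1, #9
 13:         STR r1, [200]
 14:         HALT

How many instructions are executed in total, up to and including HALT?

after MOV r1, #7: r1=7
after MOV r0, #7: r0=7
after MOV r3, #200: r3=200
after LDR r1, [r3]: r1=M[200]=7
after ADD r1, r1, #4: r1=7+4=11
after LDR r1, [r3]: r1=M[200]=7
after XOR r1, r1, #16: r1=7^16=23
after ADD r3, r3, #4: r3=200+4=204
after SUB r0, r0, #1: r0=7-1=6
CMP r0, #4  (cmp 6,4)
BGT body: taken
after LDR r1, [r3]: r1=M[204]=1
after ADD r1, r1, #4: r1=1+4=5
after LDR r1, [r3]: r1=M[204]=1
after XOR r1, r1, #16: r1=1^16=17
after ADD r3, r3, #4: r3=204+4=208
after SUB r0, r0, #1: r0=6-1=5
CMP r0, #4  (cmp 5,4)
BGT body: taken
after LDR r1, [r3]: r1=M[208]=-2
after ADD r1, r1, #4: r1=(-2)+4=2
after LDR r1, [r3]: r1=M[208]=-2
after XOR r1, r1, #16: r1=(-2)^16=-18
after ADD r3, r3, #4: r3=208+4=212
after SUB r0, r0, #1: r0=5-1=4
CMP r0, #4  (cmp 4,4)
BGT body: not taken
after SUB r1, r1, #9: r1=(-18)-9=-27
STR r1, [200] → M[200]=-27
halt.
Total executed instructions: 30.

30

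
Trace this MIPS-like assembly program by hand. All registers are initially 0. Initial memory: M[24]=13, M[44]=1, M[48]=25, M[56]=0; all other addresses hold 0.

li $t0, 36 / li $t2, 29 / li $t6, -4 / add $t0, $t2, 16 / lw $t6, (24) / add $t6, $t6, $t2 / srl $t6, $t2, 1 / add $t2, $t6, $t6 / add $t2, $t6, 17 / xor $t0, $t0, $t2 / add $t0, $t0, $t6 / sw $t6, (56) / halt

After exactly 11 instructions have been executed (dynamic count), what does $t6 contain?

li $t0, 36 → $t0=36
li $t2, 29 → $t2=29
li $t6, -4 → $t6=-4
add $t0, $t2, 16 → $t0=29+16=45
lw $t6, (24) → $t6=M[24]=13
add $t6, $t6, $t2 → $t6=13+29=42
srl $t6, $t2, 1 → $t6=29>>1=14
add $t2, $t6, $t6 → $t2=14+14=28
add $t2, $t6, 17 → $t2=14+17=31
xor $t0, $t0, $t2 → $t0=45^31=50
add $t0, $t0, $t6 → $t0=50+14=64
After step 11: $t6 = 14.

14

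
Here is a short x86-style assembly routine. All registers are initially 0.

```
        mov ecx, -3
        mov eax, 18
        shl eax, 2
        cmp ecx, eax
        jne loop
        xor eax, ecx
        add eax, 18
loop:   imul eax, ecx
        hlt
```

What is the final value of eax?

-216

mov ecx, -3 → ecx=-3
mov eax, 18 → eax=18
shl eax, 2 → eax=18<<2=72
cmp ecx, eax  (cmp -3,72)
jne loop: taken
imul eax, ecx → eax=72*(-3)=-216
halt.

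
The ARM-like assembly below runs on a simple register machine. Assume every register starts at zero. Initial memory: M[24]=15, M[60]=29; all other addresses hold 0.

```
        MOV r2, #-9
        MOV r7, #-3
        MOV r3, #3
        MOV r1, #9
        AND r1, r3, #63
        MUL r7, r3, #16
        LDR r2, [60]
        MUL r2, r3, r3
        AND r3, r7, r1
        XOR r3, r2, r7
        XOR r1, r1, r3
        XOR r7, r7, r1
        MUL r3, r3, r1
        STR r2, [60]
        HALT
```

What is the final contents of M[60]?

9

after MOV r2, #-9: r2=-9
after MOV r7, #-3: r7=-3
after MOV r3, #3: r3=3
after MOV r1, #9: r1=9
after AND r1, r3, #63: r1=3&63=3
after MUL r7, r3, #16: r7=3*16=48
after LDR r2, [60]: r2=M[60]=29
after MUL r2, r3, r3: r2=3*3=9
after AND r3, r7, r1: r3=48&3=0
after XOR r3, r2, r7: r3=9^48=57
after XOR r1, r1, r3: r1=3^57=58
after XOR r7, r7, r1: r7=48^58=10
after MUL r3, r3, r1: r3=57*58=3306
STR r2, [60] → M[60]=9
halt.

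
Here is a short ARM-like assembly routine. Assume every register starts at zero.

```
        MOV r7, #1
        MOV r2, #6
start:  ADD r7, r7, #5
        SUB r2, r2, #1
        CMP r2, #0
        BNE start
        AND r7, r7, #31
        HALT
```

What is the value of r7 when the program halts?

31

MOV r7, #1 → r7=1
MOV r2, #6 → r2=6
ADD r7, r7, #5 → r7=1+5=6
SUB r2, r2, #1 → r2=6-1=5
CMP r2, #0  (cmp 5,0)
BNE start: taken
ADD r7, r7, #5 → r7=6+5=11
SUB r2, r2, #1 → r2=5-1=4
CMP r2, #0  (cmp 4,0)
BNE start: taken
ADD r7, r7, #5 → r7=11+5=16
SUB r2, r2, #1 → r2=4-1=3
CMP r2, #0  (cmp 3,0)
BNE start: taken
ADD r7, r7, #5 → r7=16+5=21
SUB r2, r2, #1 → r2=3-1=2
CMP r2, #0  (cmp 2,0)
BNE start: taken
ADD r7, r7, #5 → r7=21+5=26
SUB r2, r2, #1 → r2=2-1=1
CMP r2, #0  (cmp 1,0)
BNE start: taken
ADD r7, r7, #5 → r7=26+5=31
SUB r2, r2, #1 → r2=1-1=0
CMP r2, #0  (cmp 0,0)
BNE start: not taken
AND r7, r7, #31 → r7=31&31=31
halt.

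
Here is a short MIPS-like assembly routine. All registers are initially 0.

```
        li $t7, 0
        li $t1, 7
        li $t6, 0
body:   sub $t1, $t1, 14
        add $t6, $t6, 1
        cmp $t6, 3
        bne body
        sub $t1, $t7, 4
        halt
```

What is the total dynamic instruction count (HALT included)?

li $t7, 0 → $t7=0
li $t1, 7 → $t1=7
li $t6, 0 → $t6=0
sub $t1, $t1, 14 → $t1=7-14=-7
add $t6, $t6, 1 → $t6=0+1=1
cmp $t6, 3  (cmp 1,3)
bne body: taken
sub $t1, $t1, 14 → $t1=(-7)-14=-21
add $t6, $t6, 1 → $t6=1+1=2
cmp $t6, 3  (cmp 2,3)
bne body: taken
sub $t1, $t1, 14 → $t1=(-21)-14=-35
add $t6, $t6, 1 → $t6=2+1=3
cmp $t6, 3  (cmp 3,3)
bne body: not taken
sub $t1, $t7, 4 → $t1=0-4=-4
halt.
Total executed instructions: 17.

17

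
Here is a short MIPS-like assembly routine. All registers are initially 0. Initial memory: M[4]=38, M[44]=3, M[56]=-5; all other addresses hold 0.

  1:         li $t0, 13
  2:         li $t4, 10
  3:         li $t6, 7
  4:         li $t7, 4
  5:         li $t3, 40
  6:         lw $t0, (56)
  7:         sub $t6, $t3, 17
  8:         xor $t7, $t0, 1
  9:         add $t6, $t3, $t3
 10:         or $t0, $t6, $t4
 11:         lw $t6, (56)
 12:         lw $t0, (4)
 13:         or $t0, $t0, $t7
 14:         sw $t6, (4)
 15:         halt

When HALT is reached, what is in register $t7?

-6

$t0=13
$t4=10
$t6=7
$t7=4
$t3=40
$t0=M[56]=-5
$t6=40-17=23
$t7=(-5)^1=-6
$t6=40+40=80
$t0=80|10=90
$t6=M[56]=-5
$t0=M[4]=38
$t0=38|(-6)=-2
sw $t6, (4) → M[4]=-5
halt.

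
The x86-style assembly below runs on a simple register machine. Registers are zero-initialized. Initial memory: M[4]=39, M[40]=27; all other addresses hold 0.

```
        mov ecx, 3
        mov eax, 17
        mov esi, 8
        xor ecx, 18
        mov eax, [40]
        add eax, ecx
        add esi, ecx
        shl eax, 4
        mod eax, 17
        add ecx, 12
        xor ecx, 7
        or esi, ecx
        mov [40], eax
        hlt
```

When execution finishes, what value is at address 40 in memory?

7

mov ecx, 3 → ecx=3
mov eax, 17 → eax=17
mov esi, 8 → esi=8
xor ecx, 18 → ecx=3^18=17
mov eax, [40] → eax=M[40]=27
add eax, ecx → eax=27+17=44
add esi, ecx → esi=8+17=25
shl eax, 4 → eax=44<<4=704
mod eax, 17 → eax=704%17=7
add ecx, 12 → ecx=17+12=29
xor ecx, 7 → ecx=29^7=26
or esi, ecx → esi=25|26=27
mov [40], eax → M[40]=7
halt.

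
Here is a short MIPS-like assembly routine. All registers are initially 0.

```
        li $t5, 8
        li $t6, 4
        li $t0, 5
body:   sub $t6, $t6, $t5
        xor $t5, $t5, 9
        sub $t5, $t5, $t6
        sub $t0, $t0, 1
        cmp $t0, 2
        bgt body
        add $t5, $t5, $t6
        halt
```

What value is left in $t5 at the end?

$t5=8
$t6=4
$t0=5
$t6=4-8=-4
$t5=8^9=1
$t5=1-(-4)=5
$t0=5-1=4
cmp $t0, 2  (cmp 4,2)
bgt body: taken
$t6=(-4)-5=-9
$t5=5^9=12
$t5=12-(-9)=21
$t0=4-1=3
cmp $t0, 2  (cmp 3,2)
bgt body: taken
$t6=(-9)-21=-30
$t5=21^9=28
$t5=28-(-30)=58
$t0=3-1=2
cmp $t0, 2  (cmp 2,2)
bgt body: not taken
$t5=58+(-30)=28
halt.

28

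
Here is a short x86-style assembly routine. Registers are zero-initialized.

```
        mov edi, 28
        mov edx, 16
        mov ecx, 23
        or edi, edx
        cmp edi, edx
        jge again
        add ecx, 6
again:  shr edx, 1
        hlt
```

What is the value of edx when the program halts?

8

after mov edi, 28: edi=28
after mov edx, 16: edx=16
after mov ecx, 23: ecx=23
after or edi, edx: edi=28|16=28
cmp edi, edx  (cmp 28,16)
jge again: taken
after shr edx, 1: edx=16>>1=8
halt.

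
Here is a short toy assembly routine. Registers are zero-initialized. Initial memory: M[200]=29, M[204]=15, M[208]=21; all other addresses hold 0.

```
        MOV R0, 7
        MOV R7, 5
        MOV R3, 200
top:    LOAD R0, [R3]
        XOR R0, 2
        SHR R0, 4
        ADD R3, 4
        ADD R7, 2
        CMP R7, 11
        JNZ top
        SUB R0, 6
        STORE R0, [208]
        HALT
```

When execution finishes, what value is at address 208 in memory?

-5

MOV R0, 7 → R0=7
MOV R7, 5 → R7=5
MOV R3, 200 → R3=200
LOAD R0, [R3] → R0=M[200]=29
XOR R0, 2 → R0=29^2=31
SHR R0, 4 → R0=31>>4=1
ADD R3, 4 → R3=200+4=204
ADD R7, 2 → R7=5+2=7
CMP R7, 11  (cmp 7,11)
JNZ top: taken
LOAD R0, [R3] → R0=M[204]=15
XOR R0, 2 → R0=15^2=13
SHR R0, 4 → R0=13>>4=0
ADD R3, 4 → R3=204+4=208
ADD R7, 2 → R7=7+2=9
CMP R7, 11  (cmp 9,11)
JNZ top: taken
LOAD R0, [R3] → R0=M[208]=21
XOR R0, 2 → R0=21^2=23
SHR R0, 4 → R0=23>>4=1
ADD R3, 4 → R3=208+4=212
ADD R7, 2 → R7=9+2=11
CMP R7, 11  (cmp 11,11)
JNZ top: not taken
SUB R0, 6 → R0=1-6=-5
STORE R0, [208] → M[208]=-5
halt.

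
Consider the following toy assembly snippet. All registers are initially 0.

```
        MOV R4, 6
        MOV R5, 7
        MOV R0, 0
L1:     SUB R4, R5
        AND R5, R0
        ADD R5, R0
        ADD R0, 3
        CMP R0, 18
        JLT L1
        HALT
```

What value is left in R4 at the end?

MOV R4, 6 → R4=6
MOV R5, 7 → R5=7
MOV R0, 0 → R0=0
SUB R4, R5 → R4=6-7=-1
AND R5, R0 → R5=7&0=0
ADD R5, R0 → R5=0+0=0
ADD R0, 3 → R0=0+3=3
CMP R0, 18  (cmp 3,18)
JLT L1: taken
SUB R4, R5 → R4=(-1)-0=-1
AND R5, R0 → R5=0&3=0
ADD R5, R0 → R5=0+3=3
ADD R0, 3 → R0=3+3=6
CMP R0, 18  (cmp 6,18)
JLT L1: taken
SUB R4, R5 → R4=(-1)-3=-4
AND R5, R0 → R5=3&6=2
ADD R5, R0 → R5=2+6=8
ADD R0, 3 → R0=6+3=9
CMP R0, 18  (cmp 9,18)
JLT L1: taken
SUB R4, R5 → R4=(-4)-8=-12
AND R5, R0 → R5=8&9=8
ADD R5, R0 → R5=8+9=17
ADD R0, 3 → R0=9+3=12
CMP R0, 18  (cmp 12,18)
JLT L1: taken
SUB R4, R5 → R4=(-12)-17=-29
AND R5, R0 → R5=17&12=0
ADD R5, R0 → R5=0+12=12
ADD R0, 3 → R0=12+3=15
CMP R0, 18  (cmp 15,18)
JLT L1: taken
SUB R4, R5 → R4=(-29)-12=-41
AND R5, R0 → R5=12&15=12
ADD R5, R0 → R5=12+15=27
ADD R0, 3 → R0=15+3=18
CMP R0, 18  (cmp 18,18)
JLT L1: not taken
halt.

-41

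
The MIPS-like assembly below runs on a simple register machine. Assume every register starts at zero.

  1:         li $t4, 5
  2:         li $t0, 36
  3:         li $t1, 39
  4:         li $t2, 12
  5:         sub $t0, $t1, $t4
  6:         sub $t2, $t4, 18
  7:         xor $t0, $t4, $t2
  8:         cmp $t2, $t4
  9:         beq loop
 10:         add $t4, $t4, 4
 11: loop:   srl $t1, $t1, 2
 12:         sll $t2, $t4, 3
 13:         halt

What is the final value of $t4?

9

$t4=5
$t0=36
$t1=39
$t2=12
$t0=39-5=34
$t2=5-18=-13
$t0=5^(-13)=-10
cmp $t2, $t4  (cmp -13,5)
beq loop: not taken
$t4=5+4=9
$t1=39>>2=9
$t2=9<<3=72
halt.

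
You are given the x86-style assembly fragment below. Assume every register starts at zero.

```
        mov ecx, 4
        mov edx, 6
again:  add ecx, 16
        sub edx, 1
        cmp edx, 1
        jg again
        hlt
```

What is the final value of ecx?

84

mov ecx, 4 → ecx=4
mov edx, 6 → edx=6
add ecx, 16 → ecx=4+16=20
sub edx, 1 → edx=6-1=5
cmp edx, 1  (cmp 5,1)
jg again: taken
add ecx, 16 → ecx=20+16=36
sub edx, 1 → edx=5-1=4
cmp edx, 1  (cmp 4,1)
jg again: taken
add ecx, 16 → ecx=36+16=52
sub edx, 1 → edx=4-1=3
cmp edx, 1  (cmp 3,1)
jg again: taken
add ecx, 16 → ecx=52+16=68
sub edx, 1 → edx=3-1=2
cmp edx, 1  (cmp 2,1)
jg again: taken
add ecx, 16 → ecx=68+16=84
sub edx, 1 → edx=2-1=1
cmp edx, 1  (cmp 1,1)
jg again: not taken
halt.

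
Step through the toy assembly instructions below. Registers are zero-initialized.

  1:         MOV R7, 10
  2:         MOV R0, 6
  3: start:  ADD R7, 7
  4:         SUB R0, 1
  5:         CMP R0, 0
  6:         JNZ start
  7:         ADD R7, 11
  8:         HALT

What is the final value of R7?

63

MOV R7, 10 → R7=10
MOV R0, 6 → R0=6
ADD R7, 7 → R7=10+7=17
SUB R0, 1 → R0=6-1=5
CMP R0, 0  (cmp 5,0)
JNZ start: taken
ADD R7, 7 → R7=17+7=24
SUB R0, 1 → R0=5-1=4
CMP R0, 0  (cmp 4,0)
JNZ start: taken
ADD R7, 7 → R7=24+7=31
SUB R0, 1 → R0=4-1=3
CMP R0, 0  (cmp 3,0)
JNZ start: taken
ADD R7, 7 → R7=31+7=38
SUB R0, 1 → R0=3-1=2
CMP R0, 0  (cmp 2,0)
JNZ start: taken
ADD R7, 7 → R7=38+7=45
SUB R0, 1 → R0=2-1=1
CMP R0, 0  (cmp 1,0)
JNZ start: taken
ADD R7, 7 → R7=45+7=52
SUB R0, 1 → R0=1-1=0
CMP R0, 0  (cmp 0,0)
JNZ start: not taken
ADD R7, 11 → R7=52+11=63
halt.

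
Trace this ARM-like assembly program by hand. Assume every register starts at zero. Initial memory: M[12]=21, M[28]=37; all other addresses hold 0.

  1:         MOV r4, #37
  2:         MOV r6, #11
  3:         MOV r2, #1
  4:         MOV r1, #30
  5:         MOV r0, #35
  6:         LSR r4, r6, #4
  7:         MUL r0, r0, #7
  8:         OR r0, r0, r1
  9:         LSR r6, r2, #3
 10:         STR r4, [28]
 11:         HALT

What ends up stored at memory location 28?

r4=37
r6=11
r2=1
r1=30
r0=35
r4=11>>4=0
r0=35*7=245
r0=245|30=255
r6=1>>3=0
STR r4, [28] → M[28]=0
halt.

0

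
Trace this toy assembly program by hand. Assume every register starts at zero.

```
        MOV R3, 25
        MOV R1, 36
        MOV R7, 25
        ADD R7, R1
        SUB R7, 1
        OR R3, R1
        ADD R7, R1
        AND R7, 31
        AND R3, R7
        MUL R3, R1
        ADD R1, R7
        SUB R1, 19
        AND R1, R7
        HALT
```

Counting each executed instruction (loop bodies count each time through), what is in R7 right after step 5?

after MOV R3, 25: R3=25
after MOV R1, 36: R1=36
after MOV R7, 25: R7=25
after ADD R7, R1: R7=25+36=61
after SUB R7, 1: R7=61-1=60
After step 5: R7 = 60.

60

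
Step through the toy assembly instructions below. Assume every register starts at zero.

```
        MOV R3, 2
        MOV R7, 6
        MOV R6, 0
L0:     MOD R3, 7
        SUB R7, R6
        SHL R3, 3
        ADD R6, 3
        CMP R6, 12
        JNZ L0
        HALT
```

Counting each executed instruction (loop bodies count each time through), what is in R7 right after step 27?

R3=2
R7=6
R6=0
R3=2%7=2
R7=6-0=6
R3=2<<3=16
R6=0+3=3
CMP R6, 12  (cmp 3,12)
JNZ L0: taken
R3=16%7=2
R7=6-3=3
R3=2<<3=16
R6=3+3=6
CMP R6, 12  (cmp 6,12)
JNZ L0: taken
R3=16%7=2
R7=3-6=-3
R3=2<<3=16
R6=6+3=9
CMP R6, 12  (cmp 9,12)
JNZ L0: taken
R3=16%7=2
R7=(-3)-9=-12
R3=2<<3=16
R6=9+3=12
CMP R6, 12  (cmp 12,12)
JNZ L0: not taken
After step 27: R7 = -12.

-12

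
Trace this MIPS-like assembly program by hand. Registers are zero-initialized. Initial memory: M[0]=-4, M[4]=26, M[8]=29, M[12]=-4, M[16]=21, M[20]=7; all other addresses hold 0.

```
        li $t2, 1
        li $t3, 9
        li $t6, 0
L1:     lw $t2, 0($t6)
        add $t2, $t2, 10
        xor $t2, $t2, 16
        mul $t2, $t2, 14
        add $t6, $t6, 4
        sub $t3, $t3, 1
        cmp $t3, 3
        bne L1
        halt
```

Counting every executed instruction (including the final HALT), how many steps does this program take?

52

$t2=1
$t3=9
$t6=0
$t2=M[0]=-4
$t2=(-4)+10=6
$t2=6^16=22
$t2=22*14=308
$t6=0+4=4
$t3=9-1=8
cmp $t3, 3  (cmp 8,3)
bne L1: taken
$t2=M[4]=26
$t2=26+10=36
$t2=36^16=52
$t2=52*14=728
$t6=4+4=8
$t3=8-1=7
cmp $t3, 3  (cmp 7,3)
bne L1: taken
$t2=M[8]=29
$t2=29+10=39
$t2=39^16=55
$t2=55*14=770
$t6=8+4=12
$t3=7-1=6
cmp $t3, 3  (cmp 6,3)
bne L1: taken
$t2=M[12]=-4
$t2=(-4)+10=6
$t2=6^16=22
$t2=22*14=308
$t6=12+4=16
$t3=6-1=5
cmp $t3, 3  (cmp 5,3)
bne L1: taken
$t2=M[16]=21
$t2=21+10=31
$t2=31^16=15
$t2=15*14=210
$t6=16+4=20
$t3=5-1=4
cmp $t3, 3  (cmp 4,3)
bne L1: taken
$t2=M[20]=7
$t2=7+10=17
$t2=17^16=1
$t2=1*14=14
$t6=20+4=24
$t3=4-1=3
cmp $t3, 3  (cmp 3,3)
bne L1: not taken
halt.
Total executed instructions: 52.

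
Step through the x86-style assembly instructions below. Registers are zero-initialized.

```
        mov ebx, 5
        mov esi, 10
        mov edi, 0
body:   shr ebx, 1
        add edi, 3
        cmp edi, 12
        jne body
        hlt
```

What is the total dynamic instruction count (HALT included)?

20

mov ebx, 5 → ebx=5
mov esi, 10 → esi=10
mov edi, 0 → edi=0
shr ebx, 1 → ebx=5>>1=2
add edi, 3 → edi=0+3=3
cmp edi, 12  (cmp 3,12)
jne body: taken
shr ebx, 1 → ebx=2>>1=1
add edi, 3 → edi=3+3=6
cmp edi, 12  (cmp 6,12)
jne body: taken
shr ebx, 1 → ebx=1>>1=0
add edi, 3 → edi=6+3=9
cmp edi, 12  (cmp 9,12)
jne body: taken
shr ebx, 1 → ebx=0>>1=0
add edi, 3 → edi=9+3=12
cmp edi, 12  (cmp 12,12)
jne body: not taken
halt.
Total executed instructions: 20.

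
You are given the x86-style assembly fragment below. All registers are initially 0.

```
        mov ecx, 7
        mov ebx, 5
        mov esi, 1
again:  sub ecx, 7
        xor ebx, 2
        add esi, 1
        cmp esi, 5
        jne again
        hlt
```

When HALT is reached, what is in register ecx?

-21

mov ecx, 7 → ecx=7
mov ebx, 5 → ebx=5
mov esi, 1 → esi=1
sub ecx, 7 → ecx=7-7=0
xor ebx, 2 → ebx=5^2=7
add esi, 1 → esi=1+1=2
cmp esi, 5  (cmp 2,5)
jne again: taken
sub ecx, 7 → ecx=0-7=-7
xor ebx, 2 → ebx=7^2=5
add esi, 1 → esi=2+1=3
cmp esi, 5  (cmp 3,5)
jne again: taken
sub ecx, 7 → ecx=(-7)-7=-14
xor ebx, 2 → ebx=5^2=7
add esi, 1 → esi=3+1=4
cmp esi, 5  (cmp 4,5)
jne again: taken
sub ecx, 7 → ecx=(-14)-7=-21
xor ebx, 2 → ebx=7^2=5
add esi, 1 → esi=4+1=5
cmp esi, 5  (cmp 5,5)
jne again: not taken
halt.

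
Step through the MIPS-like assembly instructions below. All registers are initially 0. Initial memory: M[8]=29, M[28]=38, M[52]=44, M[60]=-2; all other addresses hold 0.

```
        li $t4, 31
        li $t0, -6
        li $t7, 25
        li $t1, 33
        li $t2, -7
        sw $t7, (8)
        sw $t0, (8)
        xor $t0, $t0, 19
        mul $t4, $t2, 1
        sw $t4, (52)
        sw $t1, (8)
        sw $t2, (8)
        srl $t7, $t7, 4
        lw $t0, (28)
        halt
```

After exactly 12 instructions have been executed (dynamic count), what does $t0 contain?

after li $t4, 31: $t4=31
after li $t0, -6: $t0=-6
after li $t7, 25: $t7=25
after li $t1, 33: $t1=33
after li $t2, -7: $t2=-7
sw $t7, (8) → M[8]=25
sw $t0, (8) → M[8]=-6
after xor $t0, $t0, 19: $t0=(-6)^19=-23
after mul $t4, $t2, 1: $t4=(-7)*1=-7
sw $t4, (52) → M[52]=-7
sw $t1, (8) → M[8]=33
sw $t2, (8) → M[8]=-7
After step 12: $t0 = -23.

-23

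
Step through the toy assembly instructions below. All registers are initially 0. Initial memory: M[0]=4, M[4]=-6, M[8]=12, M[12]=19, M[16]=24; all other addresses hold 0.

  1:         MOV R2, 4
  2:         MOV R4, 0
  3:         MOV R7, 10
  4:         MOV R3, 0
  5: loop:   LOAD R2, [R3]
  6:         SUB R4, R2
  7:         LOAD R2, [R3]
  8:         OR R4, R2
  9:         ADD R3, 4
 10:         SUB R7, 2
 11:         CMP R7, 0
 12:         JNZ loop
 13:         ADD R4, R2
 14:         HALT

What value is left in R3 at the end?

MOV R2, 4 → R2=4
MOV R4, 0 → R4=0
MOV R7, 10 → R7=10
MOV R3, 0 → R3=0
LOAD R2, [R3] → R2=M[0]=4
SUB R4, R2 → R4=0-4=-4
LOAD R2, [R3] → R2=M[0]=4
OR R4, R2 → R4=(-4)|4=-4
ADD R3, 4 → R3=0+4=4
SUB R7, 2 → R7=10-2=8
CMP R7, 0  (cmp 8,0)
JNZ loop: taken
LOAD R2, [R3] → R2=M[4]=-6
SUB R4, R2 → R4=(-4)-(-6)=2
LOAD R2, [R3] → R2=M[4]=-6
OR R4, R2 → R4=2|(-6)=-6
ADD R3, 4 → R3=4+4=8
SUB R7, 2 → R7=8-2=6
CMP R7, 0  (cmp 6,0)
JNZ loop: taken
LOAD R2, [R3] → R2=M[8]=12
SUB R4, R2 → R4=(-6)-12=-18
LOAD R2, [R3] → R2=M[8]=12
OR R4, R2 → R4=(-18)|12=-18
ADD R3, 4 → R3=8+4=12
SUB R7, 2 → R7=6-2=4
CMP R7, 0  (cmp 4,0)
JNZ loop: taken
LOAD R2, [R3] → R2=M[12]=19
SUB R4, R2 → R4=(-18)-19=-37
LOAD R2, [R3] → R2=M[12]=19
OR R4, R2 → R4=(-37)|19=-37
ADD R3, 4 → R3=12+4=16
SUB R7, 2 → R7=4-2=2
CMP R7, 0  (cmp 2,0)
JNZ loop: taken
LOAD R2, [R3] → R2=M[16]=24
SUB R4, R2 → R4=(-37)-24=-61
LOAD R2, [R3] → R2=M[16]=24
OR R4, R2 → R4=(-61)|24=-37
ADD R3, 4 → R3=16+4=20
SUB R7, 2 → R7=2-2=0
CMP R7, 0  (cmp 0,0)
JNZ loop: not taken
ADD R4, R2 → R4=(-37)+24=-13
halt.

20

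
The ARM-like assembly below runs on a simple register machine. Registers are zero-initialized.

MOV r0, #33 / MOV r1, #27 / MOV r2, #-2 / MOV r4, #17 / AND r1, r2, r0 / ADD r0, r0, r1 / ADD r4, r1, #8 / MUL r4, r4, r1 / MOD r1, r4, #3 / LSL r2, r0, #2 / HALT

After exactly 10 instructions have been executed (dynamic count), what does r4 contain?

after MOV r0, #33: r0=33
after MOV r1, #27: r1=27
after MOV r2, #-2: r2=-2
after MOV r4, #17: r4=17
after AND r1, r2, r0: r1=(-2)&33=32
after ADD r0, r0, r1: r0=33+32=65
after ADD r4, r1, #8: r4=32+8=40
after MUL r4, r4, r1: r4=40*32=1280
after MOD r1, r4, #3: r1=1280%3=2
after LSL r2, r0, #2: r2=65<<2=260
After step 10: r4 = 1280.

1280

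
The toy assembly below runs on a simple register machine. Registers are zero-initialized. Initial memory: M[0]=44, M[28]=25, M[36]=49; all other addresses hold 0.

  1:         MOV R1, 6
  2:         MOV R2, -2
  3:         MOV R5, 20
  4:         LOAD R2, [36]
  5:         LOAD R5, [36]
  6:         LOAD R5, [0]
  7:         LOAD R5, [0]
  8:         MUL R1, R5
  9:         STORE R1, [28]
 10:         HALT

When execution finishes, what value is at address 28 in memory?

MOV R1, 6 → R1=6
MOV R2, -2 → R2=-2
MOV R5, 20 → R5=20
LOAD R2, [36] → R2=M[36]=49
LOAD R5, [36] → R5=M[36]=49
LOAD R5, [0] → R5=M[0]=44
LOAD R5, [0] → R5=M[0]=44
MUL R1, R5 → R1=6*44=264
STORE R1, [28] → M[28]=264
halt.

264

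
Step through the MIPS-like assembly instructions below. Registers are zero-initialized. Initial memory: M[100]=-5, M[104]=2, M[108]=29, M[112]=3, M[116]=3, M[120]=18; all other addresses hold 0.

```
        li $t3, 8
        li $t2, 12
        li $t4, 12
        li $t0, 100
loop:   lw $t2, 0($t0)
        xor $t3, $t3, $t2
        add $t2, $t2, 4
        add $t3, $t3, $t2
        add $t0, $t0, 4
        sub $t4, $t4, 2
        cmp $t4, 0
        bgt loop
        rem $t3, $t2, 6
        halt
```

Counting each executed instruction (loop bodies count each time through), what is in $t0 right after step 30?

$t3=8
$t2=12
$t4=12
$t0=100
$t2=M[100]=-5
$t3=8^(-5)=-13
$t2=(-5)+4=-1
$t3=(-13)+(-1)=-14
$t0=100+4=104
$t4=12-2=10
cmp $t4, 0  (cmp 10,0)
bgt loop: taken
$t2=M[104]=2
$t3=(-14)^2=-16
$t2=2+4=6
$t3=(-16)+6=-10
$t0=104+4=108
$t4=10-2=8
cmp $t4, 0  (cmp 8,0)
bgt loop: taken
$t2=M[108]=29
$t3=(-10)^29=-21
$t2=29+4=33
$t3=(-21)+33=12
$t0=108+4=112
$t4=8-2=6
cmp $t4, 0  (cmp 6,0)
bgt loop: taken
$t2=M[112]=3
$t3=12^3=15
After step 30: $t0 = 112.

112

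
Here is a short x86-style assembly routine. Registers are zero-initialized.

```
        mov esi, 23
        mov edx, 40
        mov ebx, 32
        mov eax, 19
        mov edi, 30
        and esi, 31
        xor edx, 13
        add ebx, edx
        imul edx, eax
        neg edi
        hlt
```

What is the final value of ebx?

69

mov esi, 23 → esi=23
mov edx, 40 → edx=40
mov ebx, 32 → ebx=32
mov eax, 19 → eax=19
mov edi, 30 → edi=30
and esi, 31 → esi=23&31=23
xor edx, 13 → edx=40^13=37
add ebx, edx → ebx=32+37=69
imul edx, eax → edx=37*19=703
neg edi → edi=-(30)=-30
halt.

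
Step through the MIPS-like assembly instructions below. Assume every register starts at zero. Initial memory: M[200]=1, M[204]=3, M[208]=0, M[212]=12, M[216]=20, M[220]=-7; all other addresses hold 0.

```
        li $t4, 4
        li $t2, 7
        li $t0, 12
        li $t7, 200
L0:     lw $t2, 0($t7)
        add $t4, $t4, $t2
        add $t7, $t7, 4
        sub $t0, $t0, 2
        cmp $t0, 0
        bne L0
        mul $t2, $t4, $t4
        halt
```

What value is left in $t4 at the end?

li $t4, 4 → $t4=4
li $t2, 7 → $t2=7
li $t0, 12 → $t0=12
li $t7, 200 → $t7=200
lw $t2, 0($t7) → $t2=M[200]=1
add $t4, $t4, $t2 → $t4=4+1=5
add $t7, $t7, 4 → $t7=200+4=204
sub $t0, $t0, 2 → $t0=12-2=10
cmp $t0, 0  (cmp 10,0)
bne L0: taken
lw $t2, 0($t7) → $t2=M[204]=3
add $t4, $t4, $t2 → $t4=5+3=8
add $t7, $t7, 4 → $t7=204+4=208
sub $t0, $t0, 2 → $t0=10-2=8
cmp $t0, 0  (cmp 8,0)
bne L0: taken
lw $t2, 0($t7) → $t2=M[208]=0
add $t4, $t4, $t2 → $t4=8+0=8
add $t7, $t7, 4 → $t7=208+4=212
sub $t0, $t0, 2 → $t0=8-2=6
cmp $t0, 0  (cmp 6,0)
bne L0: taken
lw $t2, 0($t7) → $t2=M[212]=12
add $t4, $t4, $t2 → $t4=8+12=20
add $t7, $t7, 4 → $t7=212+4=216
sub $t0, $t0, 2 → $t0=6-2=4
cmp $t0, 0  (cmp 4,0)
bne L0: taken
lw $t2, 0($t7) → $t2=M[216]=20
add $t4, $t4, $t2 → $t4=20+20=40
add $t7, $t7, 4 → $t7=216+4=220
sub $t0, $t0, 2 → $t0=4-2=2
cmp $t0, 0  (cmp 2,0)
bne L0: taken
lw $t2, 0($t7) → $t2=M[220]=-7
add $t4, $t4, $t2 → $t4=40+(-7)=33
add $t7, $t7, 4 → $t7=220+4=224
sub $t0, $t0, 2 → $t0=2-2=0
cmp $t0, 0  (cmp 0,0)
bne L0: not taken
mul $t2, $t4, $t4 → $t2=33*33=1089
halt.

33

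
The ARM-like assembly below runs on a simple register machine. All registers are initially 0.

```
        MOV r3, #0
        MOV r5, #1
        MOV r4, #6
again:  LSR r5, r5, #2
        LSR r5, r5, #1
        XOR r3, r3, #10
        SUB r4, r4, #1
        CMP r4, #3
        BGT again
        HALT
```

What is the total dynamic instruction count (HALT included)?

MOV r3, #0 → r3=0
MOV r5, #1 → r5=1
MOV r4, #6 → r4=6
LSR r5, r5, #2 → r5=1>>2=0
LSR r5, r5, #1 → r5=0>>1=0
XOR r3, r3, #10 → r3=0^10=10
SUB r4, r4, #1 → r4=6-1=5
CMP r4, #3  (cmp 5,3)
BGT again: taken
LSR r5, r5, #2 → r5=0>>2=0
LSR r5, r5, #1 → r5=0>>1=0
XOR r3, r3, #10 → r3=10^10=0
SUB r4, r4, #1 → r4=5-1=4
CMP r4, #3  (cmp 4,3)
BGT again: taken
LSR r5, r5, #2 → r5=0>>2=0
LSR r5, r5, #1 → r5=0>>1=0
XOR r3, r3, #10 → r3=0^10=10
SUB r4, r4, #1 → r4=4-1=3
CMP r4, #3  (cmp 3,3)
BGT again: not taken
halt.
Total executed instructions: 22.

22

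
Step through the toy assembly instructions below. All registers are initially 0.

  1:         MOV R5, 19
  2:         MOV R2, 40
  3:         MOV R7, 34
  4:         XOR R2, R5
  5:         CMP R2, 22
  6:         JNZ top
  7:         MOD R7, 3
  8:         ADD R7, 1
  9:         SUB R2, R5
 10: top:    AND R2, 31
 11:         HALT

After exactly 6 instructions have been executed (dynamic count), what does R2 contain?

59

R5=19
R2=40
R7=34
R2=40^19=59
CMP R2, 22  (cmp 59,22)
JNZ top: taken
After step 6: R2 = 59.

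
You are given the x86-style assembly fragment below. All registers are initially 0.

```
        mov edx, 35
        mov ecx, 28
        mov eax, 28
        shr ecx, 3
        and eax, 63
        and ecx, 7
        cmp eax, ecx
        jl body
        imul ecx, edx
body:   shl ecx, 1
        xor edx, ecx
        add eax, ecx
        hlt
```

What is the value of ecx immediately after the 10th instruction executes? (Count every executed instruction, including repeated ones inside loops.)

210

mov edx, 35 → edx=35
mov ecx, 28 → ecx=28
mov eax, 28 → eax=28
shr ecx, 3 → ecx=28>>3=3
and eax, 63 → eax=28&63=28
and ecx, 7 → ecx=3&7=3
cmp eax, ecx  (cmp 28,3)
jl body: not taken
imul ecx, edx → ecx=3*35=105
shl ecx, 1 → ecx=105<<1=210
After step 10: ecx = 210.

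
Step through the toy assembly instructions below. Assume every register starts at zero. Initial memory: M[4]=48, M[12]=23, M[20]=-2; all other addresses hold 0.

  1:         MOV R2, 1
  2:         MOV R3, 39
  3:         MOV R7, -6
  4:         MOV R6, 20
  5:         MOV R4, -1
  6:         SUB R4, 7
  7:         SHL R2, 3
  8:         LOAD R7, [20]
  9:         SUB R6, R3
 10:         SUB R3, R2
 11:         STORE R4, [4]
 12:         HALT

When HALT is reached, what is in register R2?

after MOV R2, 1: R2=1
after MOV R3, 39: R3=39
after MOV R7, -6: R7=-6
after MOV R6, 20: R6=20
after MOV R4, -1: R4=-1
after SUB R4, 7: R4=(-1)-7=-8
after SHL R2, 3: R2=1<<3=8
after LOAD R7, [20]: R7=M[20]=-2
after SUB R6, R3: R6=20-39=-19
after SUB R3, R2: R3=39-8=31
STORE R4, [4] → M[4]=-8
halt.

8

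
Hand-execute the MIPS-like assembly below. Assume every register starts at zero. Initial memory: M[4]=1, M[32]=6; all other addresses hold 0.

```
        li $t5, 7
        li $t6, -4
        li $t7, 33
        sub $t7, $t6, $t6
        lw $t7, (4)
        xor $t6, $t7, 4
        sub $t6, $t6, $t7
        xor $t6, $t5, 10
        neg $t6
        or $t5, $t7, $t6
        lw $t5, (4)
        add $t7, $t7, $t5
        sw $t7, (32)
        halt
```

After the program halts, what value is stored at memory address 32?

2

after li $t5, 7: $t5=7
after li $t6, -4: $t6=-4
after li $t7, 33: $t7=33
after sub $t7, $t6, $t6: $t7=(-4)-(-4)=0
after lw $t7, (4): $t7=M[4]=1
after xor $t6, $t7, 4: $t6=1^4=5
after sub $t6, $t6, $t7: $t6=5-1=4
after xor $t6, $t5, 10: $t6=7^10=13
after neg $t6: $t6=-(13)=-13
after or $t5, $t7, $t6: $t5=1|(-13)=-13
after lw $t5, (4): $t5=M[4]=1
after add $t7, $t7, $t5: $t7=1+1=2
sw $t7, (32) → M[32]=2
halt.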